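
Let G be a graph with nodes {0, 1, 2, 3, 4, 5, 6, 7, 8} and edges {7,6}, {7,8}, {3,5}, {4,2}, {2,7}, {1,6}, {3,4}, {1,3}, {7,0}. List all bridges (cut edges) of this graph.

The edges on the cycle 1-3-4-2-7-6-1 are not bridges since each lies on that cycle.
But removing 5—3 disconnects 5 from 3; removing 7—0 disconnects 7 from 0; removing 7—8 disconnects 7 from 8 — these are bridges.

0-7, 3-5, 7-8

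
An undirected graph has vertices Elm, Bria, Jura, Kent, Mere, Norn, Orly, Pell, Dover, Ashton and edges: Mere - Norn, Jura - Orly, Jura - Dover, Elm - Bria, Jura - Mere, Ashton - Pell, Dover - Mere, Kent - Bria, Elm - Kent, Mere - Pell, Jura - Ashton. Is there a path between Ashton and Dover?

Yes

From Ashton we can reach Jura, Mere, Norn, Orly, Pell, Dover, Ashton, which includes Dover.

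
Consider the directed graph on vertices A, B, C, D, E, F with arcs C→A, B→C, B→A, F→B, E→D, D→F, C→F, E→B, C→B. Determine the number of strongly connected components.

4

{B, C, F} are all mutually reachable — one SCC of size 3.
{D} is an SCC by itself.
{A} is an SCC by itself.
{E} is an SCC by itself.
That gives 4 strongly connected components.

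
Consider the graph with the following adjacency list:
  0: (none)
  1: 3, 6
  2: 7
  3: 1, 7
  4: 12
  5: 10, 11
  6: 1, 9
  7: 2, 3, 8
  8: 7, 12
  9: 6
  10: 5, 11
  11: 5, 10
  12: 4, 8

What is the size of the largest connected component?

9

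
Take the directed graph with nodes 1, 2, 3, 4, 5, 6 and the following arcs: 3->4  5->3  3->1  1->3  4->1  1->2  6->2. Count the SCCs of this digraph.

4

{1, 3, 4} are all mutually reachable — one SCC of size 3.
{6} is an SCC by itself.
{2} is an SCC by itself.
{5} is an SCC by itself.
That gives 4 strongly connected components.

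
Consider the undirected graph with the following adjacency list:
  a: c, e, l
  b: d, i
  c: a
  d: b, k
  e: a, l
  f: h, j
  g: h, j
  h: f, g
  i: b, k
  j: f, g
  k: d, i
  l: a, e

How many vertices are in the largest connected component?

4

Starting from b we can reach b, d, i, k. That is one component of size 4.
Starting from f we can reach f, g, h, j. That is one component of size 4.
Starting from a we can reach a, c, e, l. That is one component of size 4.
The largest has 4 vertices.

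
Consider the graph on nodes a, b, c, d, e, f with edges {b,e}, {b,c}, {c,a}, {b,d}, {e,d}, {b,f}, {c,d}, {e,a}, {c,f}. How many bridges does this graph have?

0

The edges on the cycle b-c-f-b are not bridges since each lies on that cycle.
Every edge lies on some cycle, so there are no bridges.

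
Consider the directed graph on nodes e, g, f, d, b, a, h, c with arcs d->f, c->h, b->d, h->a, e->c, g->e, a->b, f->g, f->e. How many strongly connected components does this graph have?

1

{a, b, c, d, e, f, g, h} are all mutually reachable — one SCC of size 8.
That gives 1 strongly connected component.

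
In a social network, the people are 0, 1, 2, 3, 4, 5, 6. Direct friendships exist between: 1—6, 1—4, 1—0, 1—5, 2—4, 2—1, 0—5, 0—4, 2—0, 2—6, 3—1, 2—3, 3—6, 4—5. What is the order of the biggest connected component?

7

Starting from 0 we can reach 0, 1, 2, 3, 4, 5, 6. That is one component of size 7.
The largest has 7 vertices.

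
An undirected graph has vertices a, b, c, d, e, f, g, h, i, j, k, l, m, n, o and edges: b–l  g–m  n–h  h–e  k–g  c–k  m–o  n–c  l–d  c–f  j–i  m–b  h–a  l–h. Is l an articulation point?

Yes

Deleting l raises the number of components from 2 to 3, so l is a cut vertex.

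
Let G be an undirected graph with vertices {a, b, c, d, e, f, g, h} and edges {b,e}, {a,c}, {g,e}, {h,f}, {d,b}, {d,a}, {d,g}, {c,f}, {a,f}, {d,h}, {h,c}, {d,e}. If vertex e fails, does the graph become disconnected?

No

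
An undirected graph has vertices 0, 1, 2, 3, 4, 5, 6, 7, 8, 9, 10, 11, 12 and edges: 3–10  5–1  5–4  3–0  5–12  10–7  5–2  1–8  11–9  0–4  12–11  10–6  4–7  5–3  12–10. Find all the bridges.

The edges on the cycle 5-12-10-3-5 are not bridges since each lies on that cycle.
But removing 1–5 disconnects 1 from 5; removing 10–6 disconnects 10 from 6; removing 1–8 disconnects 1 from 8; removing 9–11 disconnects 9 from 11 — these are bridges.
In total 6 edges are bridges.

1-5, 1-8, 10-6, 11-12, 11-9, 2-5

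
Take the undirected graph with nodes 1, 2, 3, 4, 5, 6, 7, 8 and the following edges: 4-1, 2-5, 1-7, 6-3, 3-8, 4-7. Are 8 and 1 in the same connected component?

The component containing 8 is {3, 6, 8}, and 1 is not in it.

No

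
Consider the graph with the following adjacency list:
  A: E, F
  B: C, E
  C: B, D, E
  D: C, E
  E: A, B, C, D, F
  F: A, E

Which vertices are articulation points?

Removing E increases the component count from 1 to 2, so E is a cut vertex.
By contrast removing A leaves 1 component; it is not a cut vertex. No other vertex is a cut vertex either.

E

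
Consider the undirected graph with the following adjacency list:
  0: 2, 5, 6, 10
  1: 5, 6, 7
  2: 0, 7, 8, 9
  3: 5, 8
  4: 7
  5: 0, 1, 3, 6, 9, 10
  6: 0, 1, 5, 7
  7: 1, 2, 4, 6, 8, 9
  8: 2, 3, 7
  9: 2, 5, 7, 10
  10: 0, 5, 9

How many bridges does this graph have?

The edges on the cycle 9-5-1-7-6-0-2-9 are not bridges since each lies on that cycle.
But removing 4-7 disconnects 4 from 7 — this is a bridge.

1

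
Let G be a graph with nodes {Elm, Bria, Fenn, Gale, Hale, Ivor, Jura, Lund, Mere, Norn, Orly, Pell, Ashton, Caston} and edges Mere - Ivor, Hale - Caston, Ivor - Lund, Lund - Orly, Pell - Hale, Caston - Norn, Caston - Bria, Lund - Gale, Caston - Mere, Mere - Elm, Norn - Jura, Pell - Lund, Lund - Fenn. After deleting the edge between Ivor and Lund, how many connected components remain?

Ivor and Lund are still connected via Ivor-Mere-Caston-Hale-Pell-Lund, so the component count stays at 2.

2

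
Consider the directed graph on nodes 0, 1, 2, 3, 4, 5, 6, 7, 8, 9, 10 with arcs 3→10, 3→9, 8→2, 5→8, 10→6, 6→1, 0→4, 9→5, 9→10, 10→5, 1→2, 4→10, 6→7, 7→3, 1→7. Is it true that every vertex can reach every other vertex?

There is no directed path from 4 to 0, so the graph is not strongly connected.

No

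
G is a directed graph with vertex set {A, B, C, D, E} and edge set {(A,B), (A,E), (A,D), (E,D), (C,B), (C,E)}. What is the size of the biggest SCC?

{A} is an SCC by itself.
{B} is an SCC by itself.
{E} is an SCC by itself.
{C} is an SCC by itself.
{D} is an SCC by itself.
The largest has 1 vertex.

1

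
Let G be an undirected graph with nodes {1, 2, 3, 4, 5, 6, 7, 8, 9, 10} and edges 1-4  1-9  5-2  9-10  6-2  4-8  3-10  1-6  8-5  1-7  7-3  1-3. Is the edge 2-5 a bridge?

After removing 2-5, the path 2-6-1-4-8-5 still connects them, so the edge is not a bridge.

No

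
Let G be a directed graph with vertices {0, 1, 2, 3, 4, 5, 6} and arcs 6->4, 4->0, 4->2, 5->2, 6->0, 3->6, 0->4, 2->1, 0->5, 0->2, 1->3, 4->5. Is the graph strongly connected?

Yes

From 0 we can reach every vertex (0, 1, 2, 3, 4, 5, 6), and every vertex can reach 0 (0, 1, 2, 3, 4, 5, 6). So the whole graph is one strongly connected component.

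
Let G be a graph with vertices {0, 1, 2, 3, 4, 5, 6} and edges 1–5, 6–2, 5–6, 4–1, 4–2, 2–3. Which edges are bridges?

The edges on the cycle 4-1-5-6-2-4 are not bridges since each lies on that cycle.
But removing 2–3 disconnects 2 from 3 — this is a bridge.

2-3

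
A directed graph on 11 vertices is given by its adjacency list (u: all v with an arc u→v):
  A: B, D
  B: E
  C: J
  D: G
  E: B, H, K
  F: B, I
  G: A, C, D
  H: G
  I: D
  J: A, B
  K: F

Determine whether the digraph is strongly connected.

From A we can reach every vertex (A, B, C, D, E, F, G, H, I, J, K), and every vertex can reach A (A, B, C, D, E, F, G, H, I, J, K). So the whole graph is one strongly connected component.

Yes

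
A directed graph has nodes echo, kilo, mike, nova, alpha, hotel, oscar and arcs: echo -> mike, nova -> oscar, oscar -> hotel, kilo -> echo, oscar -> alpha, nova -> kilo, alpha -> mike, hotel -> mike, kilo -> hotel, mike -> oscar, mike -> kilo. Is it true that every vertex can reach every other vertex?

There is no directed path from alpha to nova, so the graph is not strongly connected.

No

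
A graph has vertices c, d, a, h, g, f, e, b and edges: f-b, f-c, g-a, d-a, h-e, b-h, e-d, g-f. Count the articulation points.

1

Removing f increases the component count from 1 to 2, so f is a cut vertex.
By contrast removing a leaves 1 component; it is not a cut vertex. No other vertex is a cut vertex either.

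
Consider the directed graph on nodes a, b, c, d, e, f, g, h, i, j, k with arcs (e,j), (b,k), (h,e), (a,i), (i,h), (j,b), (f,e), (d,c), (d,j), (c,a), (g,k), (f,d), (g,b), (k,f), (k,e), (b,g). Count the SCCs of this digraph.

{a, b, c, d, e, f, g, h, i, j, k} are all mutually reachable — one SCC of size 11.
That gives 1 strongly connected component.

1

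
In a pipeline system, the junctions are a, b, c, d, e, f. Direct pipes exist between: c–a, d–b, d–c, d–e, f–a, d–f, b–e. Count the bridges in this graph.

The edges on the cycle d-b-e-d are not bridges since each lies on that cycle.
Every edge lies on some cycle, so there are no bridges.

0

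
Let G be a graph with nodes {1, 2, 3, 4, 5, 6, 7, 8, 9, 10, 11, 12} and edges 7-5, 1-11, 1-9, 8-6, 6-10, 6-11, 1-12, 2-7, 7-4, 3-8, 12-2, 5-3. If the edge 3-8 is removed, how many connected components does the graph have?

1

3 and 8 are still connected via 3-5-7-2-12-1-11-6-8, so the component count stays at 1.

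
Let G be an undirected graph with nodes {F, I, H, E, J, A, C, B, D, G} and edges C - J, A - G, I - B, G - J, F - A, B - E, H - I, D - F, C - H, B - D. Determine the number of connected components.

1

Starting from A we can reach A, B, C, D, E, F, G, H, I, J. That is one component of size 10.
Total: 1 component.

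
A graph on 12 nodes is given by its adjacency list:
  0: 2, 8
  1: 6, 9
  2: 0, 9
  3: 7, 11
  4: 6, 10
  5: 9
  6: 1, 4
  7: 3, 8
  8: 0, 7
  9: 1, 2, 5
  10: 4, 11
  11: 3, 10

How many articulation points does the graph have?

1

Removing 9 increases the component count from 1 to 2, so 9 is a cut vertex.
By contrast removing 0 leaves 1 component; it is not a cut vertex. No other vertex is a cut vertex either.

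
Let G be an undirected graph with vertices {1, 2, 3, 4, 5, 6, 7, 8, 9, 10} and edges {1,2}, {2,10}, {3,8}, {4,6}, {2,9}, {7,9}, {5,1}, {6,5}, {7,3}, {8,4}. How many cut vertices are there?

1

Removing 2 increases the component count from 1 to 2, so 2 is a cut vertex.
By contrast removing 9 leaves 1 component; it is not a cut vertex. No other vertex is a cut vertex either.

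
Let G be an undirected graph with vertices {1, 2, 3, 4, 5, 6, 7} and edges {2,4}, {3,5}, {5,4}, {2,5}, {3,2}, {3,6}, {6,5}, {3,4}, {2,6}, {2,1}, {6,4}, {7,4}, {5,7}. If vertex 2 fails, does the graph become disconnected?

Yes

Deleting 2 raises the number of components from 1 to 2, so 2 is a cut vertex.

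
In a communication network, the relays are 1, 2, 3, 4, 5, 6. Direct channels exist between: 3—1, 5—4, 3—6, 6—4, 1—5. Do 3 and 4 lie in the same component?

From 3 we can reach 1, 3, 4, 5, 6, which includes 4.

Yes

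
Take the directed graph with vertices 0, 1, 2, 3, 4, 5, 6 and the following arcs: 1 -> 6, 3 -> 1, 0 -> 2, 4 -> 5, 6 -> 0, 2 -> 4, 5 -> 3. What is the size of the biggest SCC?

7

{0, 1, 2, 3, 4, 5, 6} are all mutually reachable — one SCC of size 7.
The largest has 7 vertices.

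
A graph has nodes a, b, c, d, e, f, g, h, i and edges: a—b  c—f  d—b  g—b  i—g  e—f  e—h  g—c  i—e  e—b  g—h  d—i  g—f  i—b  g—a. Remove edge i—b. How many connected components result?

1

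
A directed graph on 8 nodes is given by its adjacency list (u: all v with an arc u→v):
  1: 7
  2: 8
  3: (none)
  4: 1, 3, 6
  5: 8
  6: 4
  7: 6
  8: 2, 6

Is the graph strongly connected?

No

There is no directed path from 4 to 2, so the graph is not strongly connected.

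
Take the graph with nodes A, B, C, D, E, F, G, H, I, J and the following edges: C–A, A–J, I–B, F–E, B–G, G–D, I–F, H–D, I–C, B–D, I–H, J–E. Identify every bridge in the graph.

none

The edges on the cycle I-C-A-J-E-F-I are not bridges since each lies on that cycle.
Every edge lies on some cycle, so there are no bridges.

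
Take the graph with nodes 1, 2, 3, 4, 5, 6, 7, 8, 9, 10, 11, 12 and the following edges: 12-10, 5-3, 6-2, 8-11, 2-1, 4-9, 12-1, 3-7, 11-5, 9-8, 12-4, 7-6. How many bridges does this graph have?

1

The edges on the cycle 12-4-9-8-11-5-3-7-6-2-1-12 are not bridges since each lies on that cycle.
But removing 12-10 disconnects 12 from 10 — this is a bridge.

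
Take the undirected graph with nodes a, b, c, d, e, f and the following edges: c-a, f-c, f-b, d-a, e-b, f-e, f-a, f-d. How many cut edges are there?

The edges on the cycle f-e-b-f are not bridges since each lies on that cycle.
Every edge lies on some cycle, so there are no bridges.

0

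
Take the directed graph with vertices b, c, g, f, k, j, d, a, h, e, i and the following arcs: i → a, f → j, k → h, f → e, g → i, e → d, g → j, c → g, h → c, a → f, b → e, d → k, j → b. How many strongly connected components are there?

1

{a, b, c, d, e, f, g, h, i, j, k} are all mutually reachable — one SCC of size 11.
That gives 1 strongly connected component.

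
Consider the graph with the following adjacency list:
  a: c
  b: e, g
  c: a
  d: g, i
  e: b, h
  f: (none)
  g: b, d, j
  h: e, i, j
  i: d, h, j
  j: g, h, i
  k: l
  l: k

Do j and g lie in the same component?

From j we can reach b, d, e, g, h, i, j, which includes g.

Yes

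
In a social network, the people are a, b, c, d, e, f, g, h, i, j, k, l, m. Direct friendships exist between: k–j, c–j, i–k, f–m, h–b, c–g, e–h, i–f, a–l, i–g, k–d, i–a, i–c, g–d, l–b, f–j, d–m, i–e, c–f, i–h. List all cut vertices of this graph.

i

Removing i increases the component count from 1 to 2, so i is a cut vertex.
By contrast removing e leaves 1 component; it is not a cut vertex. No other vertex is a cut vertex either.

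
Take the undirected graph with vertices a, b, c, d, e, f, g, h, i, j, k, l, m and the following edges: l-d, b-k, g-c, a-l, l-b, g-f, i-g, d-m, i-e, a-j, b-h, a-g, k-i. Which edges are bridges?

a-j, b-h, c-g, d-l, d-m, e-i, f-g

The edges on the cycle a-l-b-k-i-g-a are not bridges since each lies on that cycle.
But removing i-e disconnects i from e; removing l-d disconnects l from d; removing d-m disconnects d from m; removing a-j disconnects a from j — these are bridges.
In total 7 edges are bridges.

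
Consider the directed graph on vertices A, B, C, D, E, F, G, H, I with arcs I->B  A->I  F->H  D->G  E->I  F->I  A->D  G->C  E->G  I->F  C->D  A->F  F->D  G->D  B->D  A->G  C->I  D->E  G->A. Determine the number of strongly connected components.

2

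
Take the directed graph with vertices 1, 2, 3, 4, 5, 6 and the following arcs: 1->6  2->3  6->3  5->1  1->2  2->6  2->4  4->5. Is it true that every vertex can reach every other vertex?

No

There is no directed path from 6 to 1, so the graph is not strongly connected.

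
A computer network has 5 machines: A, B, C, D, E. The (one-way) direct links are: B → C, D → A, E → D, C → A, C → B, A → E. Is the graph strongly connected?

No

There is no directed path from A to C, so the graph is not strongly connected.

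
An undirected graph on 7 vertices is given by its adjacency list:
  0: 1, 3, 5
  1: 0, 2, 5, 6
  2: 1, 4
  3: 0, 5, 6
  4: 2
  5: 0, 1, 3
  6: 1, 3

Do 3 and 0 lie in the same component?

Yes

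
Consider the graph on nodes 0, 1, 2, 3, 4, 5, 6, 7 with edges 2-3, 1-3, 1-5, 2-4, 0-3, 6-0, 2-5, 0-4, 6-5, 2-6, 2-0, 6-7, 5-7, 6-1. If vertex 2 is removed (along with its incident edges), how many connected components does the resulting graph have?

1

With 2 gone, the remaining components are: {0, 1, 3, 4, 5, 6, 7}.
That is 1 component.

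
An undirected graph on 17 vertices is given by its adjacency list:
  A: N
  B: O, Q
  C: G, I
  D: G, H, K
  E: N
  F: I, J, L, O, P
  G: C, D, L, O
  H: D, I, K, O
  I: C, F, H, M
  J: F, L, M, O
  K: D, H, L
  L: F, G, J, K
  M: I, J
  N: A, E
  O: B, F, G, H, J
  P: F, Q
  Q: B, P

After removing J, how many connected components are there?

With J gone, the remaining components are: {A, E, N}; {B, C, D, F, G, H, I, K, L, M, O, P, Q}.
That is 2 components.

2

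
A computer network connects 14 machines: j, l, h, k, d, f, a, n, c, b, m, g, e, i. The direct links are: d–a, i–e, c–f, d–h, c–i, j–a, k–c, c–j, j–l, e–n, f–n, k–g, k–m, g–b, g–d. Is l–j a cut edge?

Yes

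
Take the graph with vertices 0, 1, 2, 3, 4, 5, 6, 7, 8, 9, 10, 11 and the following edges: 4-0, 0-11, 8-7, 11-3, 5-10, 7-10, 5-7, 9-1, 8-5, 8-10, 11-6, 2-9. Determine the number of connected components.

Starting from 1 we can reach 1, 2, 9. That is one component of size 3.
Starting from 5 we can reach 5, 7, 8, 10. That is one component of size 4.
Starting from 0 we can reach 0, 3, 4, 6, 11. That is one component of size 5.
Total: 3 components.

3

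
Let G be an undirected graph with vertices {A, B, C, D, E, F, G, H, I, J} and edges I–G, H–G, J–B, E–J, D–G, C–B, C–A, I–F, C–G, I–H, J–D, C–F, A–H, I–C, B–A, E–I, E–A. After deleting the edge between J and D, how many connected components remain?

J and D are still connected via J-E-I-G-D, so the component count stays at 1.

1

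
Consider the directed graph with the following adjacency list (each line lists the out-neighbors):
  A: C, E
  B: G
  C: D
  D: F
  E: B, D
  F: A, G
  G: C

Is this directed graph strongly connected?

Yes

From E we can reach every vertex (A, B, C, D, E, F, G), and every vertex can reach E (A, B, C, D, E, F, G). So the whole graph is one strongly connected component.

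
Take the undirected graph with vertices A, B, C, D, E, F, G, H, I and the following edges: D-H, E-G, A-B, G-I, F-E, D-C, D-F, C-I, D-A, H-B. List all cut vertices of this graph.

Removing D increases the component count from 1 to 2, so D is a cut vertex.
By contrast removing B leaves 1 component; it is not a cut vertex. No other vertex is a cut vertex either.

D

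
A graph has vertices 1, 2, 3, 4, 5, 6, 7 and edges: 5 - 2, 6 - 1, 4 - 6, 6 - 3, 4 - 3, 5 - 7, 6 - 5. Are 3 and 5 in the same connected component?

Yes

From 3 we can reach 1, 2, 3, 4, 5, 6, 7, which includes 5.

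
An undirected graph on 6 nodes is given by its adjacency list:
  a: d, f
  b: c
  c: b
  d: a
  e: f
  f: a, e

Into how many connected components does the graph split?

2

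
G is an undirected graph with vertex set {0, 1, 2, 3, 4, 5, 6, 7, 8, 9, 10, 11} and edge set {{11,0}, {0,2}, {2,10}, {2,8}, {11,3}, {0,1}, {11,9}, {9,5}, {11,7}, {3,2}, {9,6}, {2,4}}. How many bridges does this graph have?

The edges on the cycle 11-3-2-0-11 are not bridges since each lies on that cycle.
But removing 2-4 disconnects 2 from 4; removing 6-9 disconnects 6 from 9; removing 8-2 disconnects 8 from 2; removing 10-2 disconnects 10 from 2 — these are bridges.
In total 8 edges are bridges.

8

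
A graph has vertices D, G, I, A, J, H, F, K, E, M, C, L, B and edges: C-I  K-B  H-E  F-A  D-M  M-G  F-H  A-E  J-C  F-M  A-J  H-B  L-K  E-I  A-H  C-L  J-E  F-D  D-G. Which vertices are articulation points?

Removing F increases the component count from 1 to 2, so F is a cut vertex.
By contrast removing I leaves 1 component; it is not a cut vertex. No other vertex is a cut vertex either.

F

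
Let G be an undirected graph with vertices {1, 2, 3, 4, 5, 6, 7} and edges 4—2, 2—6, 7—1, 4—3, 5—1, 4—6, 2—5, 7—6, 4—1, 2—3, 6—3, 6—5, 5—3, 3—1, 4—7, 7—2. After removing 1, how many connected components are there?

1

With 1 gone, the remaining components are: {2, 3, 4, 5, 6, 7}.
That is 1 component.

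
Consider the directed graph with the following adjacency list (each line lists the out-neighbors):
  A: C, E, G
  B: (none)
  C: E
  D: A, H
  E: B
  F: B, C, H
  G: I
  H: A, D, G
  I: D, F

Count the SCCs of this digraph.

4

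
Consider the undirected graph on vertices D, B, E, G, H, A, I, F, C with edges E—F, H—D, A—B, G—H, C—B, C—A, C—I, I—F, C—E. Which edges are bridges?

D-H, G-H

The edges on the cycle C-A-B-C are not bridges since each lies on that cycle.
But removing G—H disconnects G from H; removing D—H disconnects D from H — these are bridges.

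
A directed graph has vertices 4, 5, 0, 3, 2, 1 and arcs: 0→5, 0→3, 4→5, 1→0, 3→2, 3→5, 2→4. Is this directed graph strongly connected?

There is no directed path from 4 to 2, so the graph is not strongly connected.

No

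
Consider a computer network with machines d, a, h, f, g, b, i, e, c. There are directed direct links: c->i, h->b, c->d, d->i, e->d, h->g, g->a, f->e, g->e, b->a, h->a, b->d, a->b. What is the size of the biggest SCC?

2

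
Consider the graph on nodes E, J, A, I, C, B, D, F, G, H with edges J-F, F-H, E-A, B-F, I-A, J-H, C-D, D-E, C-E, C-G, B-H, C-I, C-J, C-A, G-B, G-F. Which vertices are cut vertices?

C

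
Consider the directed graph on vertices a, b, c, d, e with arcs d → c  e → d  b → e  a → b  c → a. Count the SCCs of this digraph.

1

{a, b, c, d, e} are all mutually reachable — one SCC of size 5.
That gives 1 strongly connected component.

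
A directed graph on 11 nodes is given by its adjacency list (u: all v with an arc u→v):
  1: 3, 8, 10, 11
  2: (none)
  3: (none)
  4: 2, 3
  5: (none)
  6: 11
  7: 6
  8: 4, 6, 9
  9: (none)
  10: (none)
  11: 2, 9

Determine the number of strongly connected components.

11

{2} is an SCC by itself.
{9} is an SCC by itself.
{1} is an SCC by itself.
{3} is an SCC by itself.
{8} is an SCC by itself.
(and 6 more singleton SCCs)
That gives 11 strongly connected components.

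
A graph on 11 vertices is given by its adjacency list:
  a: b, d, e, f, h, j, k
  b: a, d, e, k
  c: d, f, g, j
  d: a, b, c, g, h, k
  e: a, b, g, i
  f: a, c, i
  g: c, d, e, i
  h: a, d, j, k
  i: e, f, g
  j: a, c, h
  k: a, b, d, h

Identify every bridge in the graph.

none

The edges on the cycle a-e-i-f-a are not bridges since each lies on that cycle.
Every edge lies on some cycle, so there are no bridges.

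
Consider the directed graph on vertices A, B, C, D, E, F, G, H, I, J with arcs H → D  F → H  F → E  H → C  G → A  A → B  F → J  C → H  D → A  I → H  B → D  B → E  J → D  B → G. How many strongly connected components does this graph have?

{A, B, D, G} are all mutually reachable — one SCC of size 4.
{C, H} are all mutually reachable — one SCC of size 2.
{I} is an SCC by itself.
{J} is an SCC by itself.
{E} is an SCC by itself.
(and 1 more singleton SCC)
That gives 6 strongly connected components.

6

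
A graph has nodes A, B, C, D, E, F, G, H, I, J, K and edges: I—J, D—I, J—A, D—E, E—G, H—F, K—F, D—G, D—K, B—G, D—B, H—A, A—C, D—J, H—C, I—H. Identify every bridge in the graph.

none

The edges on the cycle D-E-G-D are not bridges since each lies on that cycle.
Every edge lies on some cycle, so there are no bridges.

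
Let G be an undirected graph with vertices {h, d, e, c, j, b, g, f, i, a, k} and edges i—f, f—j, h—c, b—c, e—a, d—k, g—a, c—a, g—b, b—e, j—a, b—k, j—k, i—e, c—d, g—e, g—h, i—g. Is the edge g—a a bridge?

After removing g—a, the path g-e-a still connects them, so the edge is not a bridge.

No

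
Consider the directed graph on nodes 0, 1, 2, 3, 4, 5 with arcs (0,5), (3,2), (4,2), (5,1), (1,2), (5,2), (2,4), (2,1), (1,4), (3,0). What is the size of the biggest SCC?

{1, 2, 4} are all mutually reachable — one SCC of size 3.
{5} is an SCC by itself.
{3} is an SCC by itself.
{0} is an SCC by itself.
The largest has 3 vertices.

3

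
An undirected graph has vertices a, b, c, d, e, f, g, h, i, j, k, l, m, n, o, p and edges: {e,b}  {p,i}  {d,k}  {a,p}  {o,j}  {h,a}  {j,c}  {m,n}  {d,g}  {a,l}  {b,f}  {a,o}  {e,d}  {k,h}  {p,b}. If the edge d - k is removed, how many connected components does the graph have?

2

d and k are still connected via d-e-b-p-a-h-k, so the component count stays at 2.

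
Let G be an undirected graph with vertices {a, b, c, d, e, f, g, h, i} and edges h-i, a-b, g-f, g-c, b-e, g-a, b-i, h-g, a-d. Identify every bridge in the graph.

a-d, b-e, c-g, f-g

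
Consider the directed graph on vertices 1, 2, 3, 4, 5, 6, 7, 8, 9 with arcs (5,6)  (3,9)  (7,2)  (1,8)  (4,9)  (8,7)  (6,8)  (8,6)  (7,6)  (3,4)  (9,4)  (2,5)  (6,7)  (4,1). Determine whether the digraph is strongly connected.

There is no directed path from 9 to 3, so the graph is not strongly connected.

No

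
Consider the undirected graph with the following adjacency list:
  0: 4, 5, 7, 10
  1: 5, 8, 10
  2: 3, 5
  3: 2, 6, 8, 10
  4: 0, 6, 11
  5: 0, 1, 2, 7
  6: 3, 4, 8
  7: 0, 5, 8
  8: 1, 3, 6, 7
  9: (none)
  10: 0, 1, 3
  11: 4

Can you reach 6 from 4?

From 4 we can reach 0, 1, 2, 3, 4, 5, 6, 7, 8, 10, 11, which includes 6.

Yes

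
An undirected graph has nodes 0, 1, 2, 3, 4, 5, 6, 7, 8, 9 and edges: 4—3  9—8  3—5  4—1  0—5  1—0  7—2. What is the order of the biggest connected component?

5

6 is isolated — a component by itself.
Starting from 2 we can reach 2, 7. That is one component of size 2.
Starting from 8 we can reach 8, 9. That is one component of size 2.
Starting from 0 we can reach 0, 1, 3, 4, 5. That is one component of size 5.
The largest has 5 vertices.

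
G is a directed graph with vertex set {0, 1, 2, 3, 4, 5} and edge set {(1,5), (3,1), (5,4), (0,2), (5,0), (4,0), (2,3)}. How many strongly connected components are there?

1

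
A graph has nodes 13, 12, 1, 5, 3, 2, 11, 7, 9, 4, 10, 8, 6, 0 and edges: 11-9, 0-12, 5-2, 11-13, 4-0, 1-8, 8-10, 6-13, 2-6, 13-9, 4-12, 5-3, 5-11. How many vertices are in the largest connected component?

7

7 is isolated — a component by itself.
Starting from 0 we can reach 0, 4, 12. That is one component of size 3.
Starting from 1 we can reach 1, 8, 10. That is one component of size 3.
Starting from 2 we can reach 2, 3, 5, 6, 9, 11, 13. That is one component of size 7.
The largest has 7 vertices.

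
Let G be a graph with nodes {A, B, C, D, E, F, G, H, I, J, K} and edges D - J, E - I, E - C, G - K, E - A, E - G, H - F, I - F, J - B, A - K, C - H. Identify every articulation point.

E, J

Removing E increases the component count from 2 to 3, so E is a cut vertex.
Removing J increases the component count from 2 to 3, so J is a cut vertex.
By contrast removing G leaves 2 components; it is not a cut vertex. No other vertex is a cut vertex either.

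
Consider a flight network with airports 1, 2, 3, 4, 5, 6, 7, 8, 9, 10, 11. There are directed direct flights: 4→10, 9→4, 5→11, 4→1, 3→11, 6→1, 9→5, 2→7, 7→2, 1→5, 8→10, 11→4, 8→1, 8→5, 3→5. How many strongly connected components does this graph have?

7

{1, 4, 5, 11} are all mutually reachable — one SCC of size 4.
{2, 7} are all mutually reachable — one SCC of size 2.
{6} is an SCC by itself.
{10} is an SCC by itself.
{8} is an SCC by itself.
(and 2 more singleton SCCs)
That gives 7 strongly connected components.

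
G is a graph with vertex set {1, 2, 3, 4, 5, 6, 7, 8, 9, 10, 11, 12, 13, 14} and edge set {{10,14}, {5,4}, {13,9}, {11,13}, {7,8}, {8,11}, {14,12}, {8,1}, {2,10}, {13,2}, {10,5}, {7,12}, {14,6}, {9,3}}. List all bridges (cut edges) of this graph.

1-8, 10-5, 13-9, 14-6, 3-9, 4-5

The edges on the cycle 7-8-11-13-2-10-14-12-7 are not bridges since each lies on that cycle.
But removing 5–4 disconnects 5 from 4; removing 9–13 disconnects 9 from 13; removing 6–14 disconnects 6 from 14; removing 5–10 disconnects 5 from 10 — these are bridges.
In total 6 edges are bridges.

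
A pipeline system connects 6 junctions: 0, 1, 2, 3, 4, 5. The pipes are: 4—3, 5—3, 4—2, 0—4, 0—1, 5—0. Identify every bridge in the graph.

The edges on the cycle 5-0-4-3-5 are not bridges since each lies on that cycle.
But removing 4—2 disconnects 4 from 2; removing 0—1 disconnects 0 from 1 — these are bridges.

0-1, 2-4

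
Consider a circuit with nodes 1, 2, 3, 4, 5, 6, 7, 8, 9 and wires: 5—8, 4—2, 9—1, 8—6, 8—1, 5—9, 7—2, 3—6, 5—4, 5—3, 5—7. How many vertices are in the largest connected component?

Starting from 1 we can reach 1, 2, 3, 4, 5, 6, 7, 8, 9. That is one component of size 9.
The largest has 9 vertices.

9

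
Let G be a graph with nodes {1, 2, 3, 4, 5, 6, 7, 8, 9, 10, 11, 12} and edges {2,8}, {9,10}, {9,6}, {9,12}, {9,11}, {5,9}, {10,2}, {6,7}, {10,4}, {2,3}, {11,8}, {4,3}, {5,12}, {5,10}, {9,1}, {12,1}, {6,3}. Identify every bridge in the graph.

The edges on the cycle 5-9-6-3-4-10-5 are not bridges since each lies on that cycle.
But removing 6–7 disconnects 6 from 7 — this is a bridge.

6-7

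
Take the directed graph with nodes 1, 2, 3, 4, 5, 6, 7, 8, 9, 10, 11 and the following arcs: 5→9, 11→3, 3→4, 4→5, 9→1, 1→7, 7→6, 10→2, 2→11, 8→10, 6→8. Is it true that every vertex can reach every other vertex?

From 6 we can reach every vertex (1, 2, 3, 4, 5, 6, 7, 8, 9, 10, 11), and every vertex can reach 6 (1, 2, 3, 4, 5, 6, 7, 8, 9, 10, 11). So the whole graph is one strongly connected component.

Yes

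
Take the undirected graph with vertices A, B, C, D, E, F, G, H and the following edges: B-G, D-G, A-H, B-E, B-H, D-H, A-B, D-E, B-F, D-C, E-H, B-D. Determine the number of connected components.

Starting from A we can reach A, B, C, D, E, F, G, H. That is one component of size 8.
Total: 1 component.

1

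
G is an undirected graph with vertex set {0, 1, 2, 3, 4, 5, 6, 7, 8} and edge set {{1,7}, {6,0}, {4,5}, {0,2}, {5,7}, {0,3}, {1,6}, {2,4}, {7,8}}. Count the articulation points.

2

Removing 0 increases the component count from 1 to 2, so 0 is a cut vertex.
Removing 7 increases the component count from 1 to 2, so 7 is a cut vertex.
By contrast removing 3 leaves 1 component; it is not a cut vertex. No other vertex is a cut vertex either.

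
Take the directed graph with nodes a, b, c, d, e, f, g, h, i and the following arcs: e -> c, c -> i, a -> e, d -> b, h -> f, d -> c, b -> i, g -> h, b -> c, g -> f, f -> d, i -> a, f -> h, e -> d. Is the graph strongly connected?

No

There is no directed path from e to g, so the graph is not strongly connected.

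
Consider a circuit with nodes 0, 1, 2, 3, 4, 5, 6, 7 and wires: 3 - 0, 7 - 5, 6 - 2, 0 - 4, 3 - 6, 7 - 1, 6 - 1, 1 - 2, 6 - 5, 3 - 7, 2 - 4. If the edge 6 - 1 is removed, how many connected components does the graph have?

1

6 and 1 are still connected via 6-2-1, so the component count stays at 1.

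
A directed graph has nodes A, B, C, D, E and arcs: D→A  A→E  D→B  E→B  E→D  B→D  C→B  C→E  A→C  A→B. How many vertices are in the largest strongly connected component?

{A, B, C, D, E} are all mutually reachable — one SCC of size 5.
The largest has 5 vertices.

5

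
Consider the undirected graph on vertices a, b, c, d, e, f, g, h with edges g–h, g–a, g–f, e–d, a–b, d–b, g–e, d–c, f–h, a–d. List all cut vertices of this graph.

d, g

Removing d increases the component count from 1 to 2, so d is a cut vertex.
Removing g increases the component count from 1 to 2, so g is a cut vertex.
By contrast removing e leaves 1 component; it is not a cut vertex. No other vertex is a cut vertex either.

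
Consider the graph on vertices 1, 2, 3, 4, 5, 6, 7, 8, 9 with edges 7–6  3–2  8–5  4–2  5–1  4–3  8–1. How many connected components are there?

9 is isolated — a component by itself.
Starting from 6 we can reach 6, 7. That is one component of size 2.
Starting from 1 we can reach 1, 5, 8. That is one component of size 3.
Starting from 2 we can reach 2, 3, 4. That is one component of size 3.
Total: 4 components.

4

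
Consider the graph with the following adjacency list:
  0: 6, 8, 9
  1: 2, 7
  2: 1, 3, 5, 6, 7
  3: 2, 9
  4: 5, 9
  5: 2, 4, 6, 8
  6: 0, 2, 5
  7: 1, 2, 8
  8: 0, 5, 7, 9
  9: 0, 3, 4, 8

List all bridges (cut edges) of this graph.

The edges on the cycle 2-3-9-0-6-2 are not bridges since each lies on that cycle.
Every edge lies on some cycle, so there are no bridges.

none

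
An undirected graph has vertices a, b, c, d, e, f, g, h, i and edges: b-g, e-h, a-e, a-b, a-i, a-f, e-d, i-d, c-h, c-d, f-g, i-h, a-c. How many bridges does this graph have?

0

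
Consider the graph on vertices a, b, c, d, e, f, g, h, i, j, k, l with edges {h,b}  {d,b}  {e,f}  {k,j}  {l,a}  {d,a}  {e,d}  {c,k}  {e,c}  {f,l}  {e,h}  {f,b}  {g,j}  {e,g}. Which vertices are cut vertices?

e

Removing e increases the component count from 2 to 3, so e is a cut vertex.
By contrast removing d leaves 2 components; it is not a cut vertex. No other vertex is a cut vertex either.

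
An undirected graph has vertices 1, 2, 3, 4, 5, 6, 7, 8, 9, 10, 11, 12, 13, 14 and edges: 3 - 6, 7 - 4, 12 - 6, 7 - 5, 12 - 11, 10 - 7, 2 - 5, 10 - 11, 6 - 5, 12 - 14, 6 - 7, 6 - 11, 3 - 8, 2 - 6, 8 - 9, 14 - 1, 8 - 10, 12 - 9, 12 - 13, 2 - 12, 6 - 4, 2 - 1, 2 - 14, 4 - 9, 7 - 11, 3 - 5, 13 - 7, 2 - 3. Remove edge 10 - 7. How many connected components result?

10 and 7 are still connected via 10-11-7, so the component count stays at 1.

1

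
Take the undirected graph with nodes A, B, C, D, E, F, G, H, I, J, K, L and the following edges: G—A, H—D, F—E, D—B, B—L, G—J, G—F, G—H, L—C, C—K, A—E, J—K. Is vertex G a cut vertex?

Deleting G raises the number of components from 2 to 3, so G is a cut vertex.

Yes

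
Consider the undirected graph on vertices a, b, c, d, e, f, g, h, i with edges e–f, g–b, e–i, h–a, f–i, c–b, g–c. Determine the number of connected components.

4

d is isolated — a component by itself.
Starting from a we can reach a, h. That is one component of size 2.
Starting from e we can reach e, f, i. That is one component of size 3.
Starting from b we can reach b, c, g. That is one component of size 3.
Total: 4 components.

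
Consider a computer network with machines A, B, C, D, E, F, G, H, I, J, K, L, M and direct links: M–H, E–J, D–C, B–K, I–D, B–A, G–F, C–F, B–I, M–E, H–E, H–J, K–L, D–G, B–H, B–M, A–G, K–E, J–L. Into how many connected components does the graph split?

Starting from A we can reach A, B, C, D, E, F, G, H, I, J, K, L, M. That is one component of size 13.
Total: 1 component.

1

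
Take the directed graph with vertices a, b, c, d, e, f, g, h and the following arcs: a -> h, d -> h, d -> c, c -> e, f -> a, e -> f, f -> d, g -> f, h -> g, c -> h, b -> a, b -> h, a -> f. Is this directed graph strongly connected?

There is no directed path from e to b, so the graph is not strongly connected.

No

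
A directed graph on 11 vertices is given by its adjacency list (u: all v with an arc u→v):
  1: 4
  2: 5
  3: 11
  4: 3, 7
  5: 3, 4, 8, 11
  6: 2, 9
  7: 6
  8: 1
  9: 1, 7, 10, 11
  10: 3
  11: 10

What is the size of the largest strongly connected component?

8

{1, 2, 4, 5, 6, 7, 8, 9} are all mutually reachable — one SCC of size 8.
{3, 10, 11} are all mutually reachable — one SCC of size 3.
The largest has 8 vertices.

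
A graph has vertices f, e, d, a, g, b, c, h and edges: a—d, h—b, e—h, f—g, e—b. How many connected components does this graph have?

4

c is isolated — a component by itself.
Starting from f we can reach f, g. That is one component of size 2.
Starting from a we can reach a, d. That is one component of size 2.
Starting from b we can reach b, e, h. That is one component of size 3.
Total: 4 components.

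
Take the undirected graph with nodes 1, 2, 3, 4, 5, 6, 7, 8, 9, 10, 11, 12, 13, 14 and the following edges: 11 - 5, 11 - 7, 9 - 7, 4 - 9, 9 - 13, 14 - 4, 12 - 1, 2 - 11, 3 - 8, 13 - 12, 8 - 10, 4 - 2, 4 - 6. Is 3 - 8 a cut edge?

Yes

Removing 3 - 8 leaves no path between 3 and 8: the component count goes from 2 to 3. So it is a bridge.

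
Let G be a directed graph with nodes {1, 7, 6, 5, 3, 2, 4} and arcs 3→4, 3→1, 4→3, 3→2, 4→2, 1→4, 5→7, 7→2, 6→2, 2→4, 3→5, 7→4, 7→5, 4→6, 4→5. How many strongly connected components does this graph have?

{1, 2, 3, 4, 5, 6, 7} are all mutually reachable — one SCC of size 7.
That gives 1 strongly connected component.

1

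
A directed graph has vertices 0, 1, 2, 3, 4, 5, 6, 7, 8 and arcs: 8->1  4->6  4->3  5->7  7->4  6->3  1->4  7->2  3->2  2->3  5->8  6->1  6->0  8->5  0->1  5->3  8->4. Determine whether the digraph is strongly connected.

No

There is no directed path from 4 to 7, so the graph is not strongly connected.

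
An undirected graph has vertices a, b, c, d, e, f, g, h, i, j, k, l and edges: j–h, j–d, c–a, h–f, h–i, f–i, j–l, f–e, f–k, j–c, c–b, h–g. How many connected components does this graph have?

1

Starting from a we can reach a, b, c, d, e, f, g, h, i, j, k, l. That is one component of size 12.
Total: 1 component.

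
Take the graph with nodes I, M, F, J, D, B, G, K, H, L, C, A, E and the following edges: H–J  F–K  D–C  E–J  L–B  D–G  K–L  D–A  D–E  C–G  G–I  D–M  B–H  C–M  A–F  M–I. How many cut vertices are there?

1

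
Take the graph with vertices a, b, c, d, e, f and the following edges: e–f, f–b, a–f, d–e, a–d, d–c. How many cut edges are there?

The edges on the cycle a-d-e-f-a are not bridges since each lies on that cycle.
But removing d–c disconnects d from c; removing f–b disconnects f from b — these are bridges.
That makes 2 bridges.

2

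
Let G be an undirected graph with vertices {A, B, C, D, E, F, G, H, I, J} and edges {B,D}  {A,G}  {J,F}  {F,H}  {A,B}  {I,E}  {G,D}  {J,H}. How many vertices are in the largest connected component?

C is isolated — a component by itself.
Starting from E we can reach E, I. That is one component of size 2.
Starting from F we can reach F, H, J. That is one component of size 3.
Starting from A we can reach A, B, D, G. That is one component of size 4.
The largest has 4 vertices.

4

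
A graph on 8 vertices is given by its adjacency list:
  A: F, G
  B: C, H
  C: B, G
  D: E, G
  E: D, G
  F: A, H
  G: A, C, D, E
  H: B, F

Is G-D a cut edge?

After removing G-D, the path G-E-D still connects them, so the edge is not a bridge.

No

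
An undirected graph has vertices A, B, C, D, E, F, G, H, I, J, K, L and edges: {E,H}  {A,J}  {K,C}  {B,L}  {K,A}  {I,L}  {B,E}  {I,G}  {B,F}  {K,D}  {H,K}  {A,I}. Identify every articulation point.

Removing A increases the component count from 1 to 2, so A is a cut vertex.
Removing B increases the component count from 1 to 2, so B is a cut vertex.
Removing I increases the component count from 1 to 2, so I is a cut vertex.
Likewise K is a cut vertex.
By contrast removing C leaves 1 component; it is not a cut vertex. No other vertex is a cut vertex either.

A, B, I, K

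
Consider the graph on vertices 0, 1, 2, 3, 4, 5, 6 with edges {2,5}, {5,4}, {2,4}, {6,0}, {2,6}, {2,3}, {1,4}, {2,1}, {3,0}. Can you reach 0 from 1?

From 1 we can reach 0, 1, 2, 3, 4, 5, 6, which includes 0.

Yes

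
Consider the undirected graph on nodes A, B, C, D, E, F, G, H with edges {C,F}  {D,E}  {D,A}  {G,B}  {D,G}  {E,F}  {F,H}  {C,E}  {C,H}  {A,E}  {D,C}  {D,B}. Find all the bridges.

none

The edges on the cycle D-G-B-D are not bridges since each lies on that cycle.
Every edge lies on some cycle, so there are no bridges.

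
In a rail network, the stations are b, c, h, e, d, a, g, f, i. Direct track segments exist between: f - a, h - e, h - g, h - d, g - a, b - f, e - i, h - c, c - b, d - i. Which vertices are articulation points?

Removing h increases the component count from 1 to 2, so h is a cut vertex.
By contrast removing c leaves 1 component; it is not a cut vertex. No other vertex is a cut vertex either.

h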